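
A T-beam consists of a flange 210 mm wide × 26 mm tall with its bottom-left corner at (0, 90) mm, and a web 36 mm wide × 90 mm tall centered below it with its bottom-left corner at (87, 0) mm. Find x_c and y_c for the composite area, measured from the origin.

x_c = 105.00 mm, y_c = 81.40 mm

web: A = 36 × 90 = 3240.00, centroid at (105.00, 45.00).
flange: A = 210 × 26 = 5460.00, centroid at (105.00, 103.00).
ΣA = 8700.00 mm², ΣAx_c = 913500.00 mm³, ΣAy_c = 708180.00 mm³.
x_c = 913500.00/8700.00 = 105.00 mm; y_c = 708180.00/8700.00 = 81.40 mm.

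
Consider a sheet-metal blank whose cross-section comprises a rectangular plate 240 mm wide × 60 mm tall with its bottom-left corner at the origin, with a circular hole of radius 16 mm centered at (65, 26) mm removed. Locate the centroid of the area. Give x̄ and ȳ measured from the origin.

plate: A = 240 × 60 = 14400.00, centroid at (120.00, 30.00).
hole: A = −π·16² = -804.25, centroid at (65.00, 26.00).
ΣA = 13595.75 mm², ΣAx̄ = 1675723.90 mm³, ΣAȳ = 411089.56 mm³.
x̄ = 1675723.90/13595.75 = 123.25 mm; ȳ = 411089.56/13595.75 = 30.24 mm.

x̄ = 123.25 mm, ȳ = 30.24 mm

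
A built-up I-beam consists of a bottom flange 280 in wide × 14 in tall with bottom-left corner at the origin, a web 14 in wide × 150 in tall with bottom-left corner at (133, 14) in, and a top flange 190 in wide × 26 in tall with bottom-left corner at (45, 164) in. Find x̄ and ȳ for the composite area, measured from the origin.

bottom flange: A = 280 × 14 = 3920.00, centroid at (140.00, 7.00).
web: A = 14 × 150 = 2100.00, centroid at (140.00, 89.00).
top flange: A = 190 × 26 = 4940.00, centroid at (140.00, 177.00).
ΣA = 10960.00 in², ΣAx̄ = 1534400.00 in³, ΣAȳ = 1088720.00 in³.
x̄ = 1534400.00/10960.00 = 140.00 in; ȳ = 1088720.00/10960.00 = 99.34 in.

x̄ = 140.00 in, ȳ = 99.34 in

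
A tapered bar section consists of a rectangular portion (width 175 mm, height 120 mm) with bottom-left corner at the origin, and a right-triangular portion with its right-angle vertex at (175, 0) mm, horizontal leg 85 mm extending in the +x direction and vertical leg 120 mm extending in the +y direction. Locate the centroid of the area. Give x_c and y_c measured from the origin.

x_c = 110.13 mm, y_c = 56.09 mm

rectangular portion: A = 175 × 120 = 21000.00, centroid at (87.50, 60.00).
triangular portion: A = ½·85·120 = 5100.00, centroid at (203.33, 40.00).
ΣA = 26100.00 mm²
ΣAx_c = (21000.00)(87.50) + (5100.00)(203.33) = 2874500.00 mm³
ΣAy_c = (21000.00)(60.00) + (5100.00)(40.00) = 1464000.00 mm³
x_c = 2874500.00 / 26100.00 = 110.13 mm
y_c = 1464000.00 / 26100.00 = 56.09 mm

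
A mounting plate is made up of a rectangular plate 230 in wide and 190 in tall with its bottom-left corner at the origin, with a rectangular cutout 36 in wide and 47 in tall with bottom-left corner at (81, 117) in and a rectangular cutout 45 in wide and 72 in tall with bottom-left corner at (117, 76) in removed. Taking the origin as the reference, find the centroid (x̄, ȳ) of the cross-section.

Part | A | x̄ᵢ | ȳᵢ | A·x̄ᵢ | A·ȳᵢ
plate | 43700.00 | 115.00 | 95.00 | 5025500.00 | 4151500.00
hole 1 | -1692.00 | 99.00 | 140.50 | -167508.00 | -237726.00
hole 2 | -3240.00 | 139.50 | 112.00 | -451980.00 | -362880.00
Σ | 38768.00 |  |  | 4406012.00 | 3550894.00
x̄ = 4406012.00 / 38768.00 = 113.65 in
ȳ = 3550894.00 / 38768.00 = 91.59 in

x̄ = 113.65 in, ȳ = 91.59 in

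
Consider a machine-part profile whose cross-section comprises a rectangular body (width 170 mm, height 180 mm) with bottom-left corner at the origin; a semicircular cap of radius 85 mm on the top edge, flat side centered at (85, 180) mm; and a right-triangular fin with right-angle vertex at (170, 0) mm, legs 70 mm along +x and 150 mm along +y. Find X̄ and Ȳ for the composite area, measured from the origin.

X̄ = 97.05 mm, Ȳ = 115.87 mm

rectangular body: A = 170 × 180 = 30600.00, centroid at (85.00, 90.00).
semicircular top: A = ½π·85² = 11349.00, centroid at (85.00, 216.08).
triangular fin: A = ½·70·150 = 5250.00, centroid at (193.33, 50.00).
ΣA = 47199.00 mm², ΣAX̄ = 4580665.29 mm³, ΣAȲ = 5468737.29 mm³.
X̄ = 4580665.29/47199.00 = 97.05 mm; Ȳ = 5468737.29/47199.00 = 115.87 mm.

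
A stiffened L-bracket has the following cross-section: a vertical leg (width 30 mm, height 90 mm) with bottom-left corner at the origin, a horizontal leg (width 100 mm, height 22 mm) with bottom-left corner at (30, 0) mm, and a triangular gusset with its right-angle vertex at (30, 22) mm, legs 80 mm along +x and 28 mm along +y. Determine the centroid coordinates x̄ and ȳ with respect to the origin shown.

Part | A | x̄ᵢ | ȳᵢ | A·x̄ᵢ | A·ȳᵢ
vertical leg | 2700.00 | 15.00 | 45.00 | 40500.00 | 121500.00
horizontal leg | 2200.00 | 80.00 | 11.00 | 176000.00 | 24200.00
gusset | 1120.00 | 56.67 | 31.33 | 63466.67 | 35093.33
Σ | 6020.00 |  |  | 279966.67 | 180793.33
x̄ = 279966.67 / 6020.00 = 46.51 mm
ȳ = 180793.33 / 6020.00 = 30.03 mm

x̄ = 46.51 mm, ȳ = 30.03 mm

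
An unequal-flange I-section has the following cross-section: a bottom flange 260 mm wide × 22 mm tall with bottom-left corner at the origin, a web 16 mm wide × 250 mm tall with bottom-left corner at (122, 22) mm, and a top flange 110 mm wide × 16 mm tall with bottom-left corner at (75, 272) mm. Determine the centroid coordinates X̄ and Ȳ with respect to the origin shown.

X̄ = 130.00 mm, Ȳ = 99.63 mm

Part | A | x̄ᵢ | ȳᵢ | A·x̄ᵢ | A·ȳᵢ
bottom flange | 5720.00 | 130.00 | 11.00 | 743600.00 | 62920.00
web | 4000.00 | 130.00 | 147.00 | 520000.00 | 588000.00
top flange | 1760.00 | 130.00 | 280.00 | 228800.00 | 492800.00
Σ | 11480.00 |  |  | 1492400.00 | 1143720.00
X̄ = 1492400.00 / 11480.00 = 130.00 mm
Ȳ = 1143720.00 / 11480.00 = 99.63 mm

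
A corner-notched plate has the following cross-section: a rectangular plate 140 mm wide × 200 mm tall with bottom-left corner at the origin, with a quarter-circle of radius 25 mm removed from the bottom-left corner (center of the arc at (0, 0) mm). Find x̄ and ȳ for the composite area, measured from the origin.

x̄ = 71.06 mm, ȳ = 101.60 mm

Part | A | x̄ᵢ | ȳᵢ | A·x̄ᵢ | A·ȳᵢ
plate | 28000.00 | 70.00 | 100.00 | 1960000.00 | 2800000.00
removed quarter-circle | -490.87 | 10.61 | 10.61 | -5208.33 | -5208.33
Σ | 27509.13 |  |  | 1954791.67 | 2794791.67
x̄ = 1954791.67 / 27509.13 = 71.06 mm
ȳ = 2794791.67 / 27509.13 = 101.60 mm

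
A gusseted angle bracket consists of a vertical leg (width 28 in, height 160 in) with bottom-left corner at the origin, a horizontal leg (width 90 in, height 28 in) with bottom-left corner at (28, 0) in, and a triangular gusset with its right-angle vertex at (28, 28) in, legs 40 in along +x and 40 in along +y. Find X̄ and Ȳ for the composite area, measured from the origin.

X̄ = 35.86 in, Ȳ = 54.71 in

Part | A | x̄ᵢ | ȳᵢ | A·x̄ᵢ | A·ȳᵢ
vertical leg | 4480.00 | 14.00 | 80.00 | 62720.00 | 358400.00
horizontal leg | 2520.00 | 73.00 | 14.00 | 183960.00 | 35280.00
gusset | 800.00 | 41.33 | 41.33 | 33066.67 | 33066.67
Σ | 7800.00 |  |  | 279746.67 | 426746.67
X̄ = 279746.67 / 7800.00 = 35.86 in
Ȳ = 426746.67 / 7800.00 = 54.71 in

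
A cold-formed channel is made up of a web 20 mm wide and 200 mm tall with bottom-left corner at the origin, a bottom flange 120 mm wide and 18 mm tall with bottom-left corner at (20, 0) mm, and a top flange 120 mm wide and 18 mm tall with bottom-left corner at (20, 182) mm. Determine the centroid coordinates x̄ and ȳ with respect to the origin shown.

Part | A | x̄ᵢ | ȳᵢ | A·x̄ᵢ | A·ȳᵢ
web | 4000.00 | 10.00 | 100.00 | 40000.00 | 400000.00
bottom flange | 2160.00 | 80.00 | 9.00 | 172800.00 | 19440.00
top flange | 2160.00 | 80.00 | 191.00 | 172800.00 | 412560.00
Σ | 8320.00 |  |  | 385600.00 | 832000.00
x̄ = 385600.00 / 8320.00 = 46.35 mm
ȳ = 832000.00 / 8320.00 = 100.00 mm

x̄ = 46.35 mm, ȳ = 100.00 mm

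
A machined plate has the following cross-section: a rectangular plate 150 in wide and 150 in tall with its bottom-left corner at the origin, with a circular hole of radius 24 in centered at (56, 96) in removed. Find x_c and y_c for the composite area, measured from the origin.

x_c = 76.66 in, y_c = 73.16 in

Part | A | x̄ᵢ | ȳᵢ | A·x̄ᵢ | A·ȳᵢ
plate | 22500.00 | 75.00 | 75.00 | 1687500.00 | 1687500.00
hole | -1809.56 | 56.00 | 96.00 | -101335.21 | -173717.51
Σ | 20690.44 |  |  | 1586164.79 | 1513782.49
x_c = 1586164.79 / 20690.44 = 76.66 in
y_c = 1513782.49 / 20690.44 = 73.16 in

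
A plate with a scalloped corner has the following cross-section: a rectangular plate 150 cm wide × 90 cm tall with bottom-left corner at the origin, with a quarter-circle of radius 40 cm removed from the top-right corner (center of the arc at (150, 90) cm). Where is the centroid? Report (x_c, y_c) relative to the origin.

x_c = 69.04 cm, y_c = 42.12 cm

plate: A = 150 × 90 = 13500.00, centroid at (75.00, 45.00).
removed quarter-circle: A = −¼π·40² = -1256.64, centroid at (133.02, 73.02).
ΣA = 12243.36 cm²
ΣAx_c = (13500.00)(75.00) + (-1256.64)(133.02) = 845337.77 cm³
ΣAy_c = (13500.00)(45.00) + (-1256.64)(73.02) = 515736.00 cm³
x_c = 845337.77 / 12243.36 = 69.04 cm
y_c = 515736.00 / 12243.36 = 42.12 cm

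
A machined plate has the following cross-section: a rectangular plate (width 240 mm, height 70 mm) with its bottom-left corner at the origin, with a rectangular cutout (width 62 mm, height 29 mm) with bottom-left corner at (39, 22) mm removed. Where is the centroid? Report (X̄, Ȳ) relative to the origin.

Part | A | x̄ᵢ | ȳᵢ | A·x̄ᵢ | A·ȳᵢ
plate | 16800.00 | 120.00 | 35.00 | 2016000.00 | 588000.00
hole | -1798.00 | 70.00 | 36.50 | -125860.00 | -65627.00
Σ | 15002.00 |  |  | 1890140.00 | 522373.00
X̄ = 1890140.00 / 15002.00 = 125.99 mm
Ȳ = 522373.00 / 15002.00 = 34.82 mm

X̄ = 125.99 mm, Ȳ = 34.82 mm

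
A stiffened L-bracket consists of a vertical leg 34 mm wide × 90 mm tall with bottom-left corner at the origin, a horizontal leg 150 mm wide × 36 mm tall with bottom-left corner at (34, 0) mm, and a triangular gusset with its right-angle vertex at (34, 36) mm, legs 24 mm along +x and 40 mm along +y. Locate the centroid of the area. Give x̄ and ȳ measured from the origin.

vertical leg: A = 34 × 90 = 3060.00, centroid at (17.00, 45.00).
horizontal leg: A = 150 × 36 = 5400.00, centroid at (109.00, 18.00).
gusset: A = ½·24·40 = 480.00, centroid at (42.00, 49.33).
ΣA = 8940.00 mm², ΣAx̄ = 660780.00 mm³, ΣAȳ = 258580.00 mm³.
x̄ = 660780.00/8940.00 = 73.91 mm; ȳ = 258580.00/8940.00 = 28.92 mm.

x̄ = 73.91 mm, ȳ = 28.92 mm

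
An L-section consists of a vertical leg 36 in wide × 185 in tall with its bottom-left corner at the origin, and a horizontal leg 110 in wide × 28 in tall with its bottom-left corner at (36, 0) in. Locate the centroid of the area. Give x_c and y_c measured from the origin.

Part | A | x̄ᵢ | ȳᵢ | A·x̄ᵢ | A·ȳᵢ
vertical leg | 6660.00 | 18.00 | 92.50 | 119880.00 | 616050.00
horizontal leg | 3080.00 | 91.00 | 14.00 | 280280.00 | 43120.00
Σ | 9740.00 |  |  | 400160.00 | 659170.00
x_c = 400160.00 / 9740.00 = 41.08 in
y_c = 659170.00 / 9740.00 = 67.68 in

x_c = 41.08 in, y_c = 67.68 in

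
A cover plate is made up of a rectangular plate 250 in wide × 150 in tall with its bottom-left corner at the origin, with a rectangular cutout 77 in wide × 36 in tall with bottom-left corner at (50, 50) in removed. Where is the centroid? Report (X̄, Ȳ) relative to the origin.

X̄ = 127.91 in, Ȳ = 75.56 in

plate: A = 250 × 150 = 37500.00, centroid at (125.00, 75.00).
hole: A = −(77 × 36) = -2772.00, centroid at (88.50, 68.00).
ΣA = 34728.00 in²
ΣAX̄ = (37500.00)(125.00) + (-2772.00)(88.50) = 4442178.00 in³
ΣAȲ = (37500.00)(75.00) + (-2772.00)(68.00) = 2624004.00 in³
X̄ = 4442178.00 / 34728.00 = 127.91 in
Ȳ = 2624004.00 / 34728.00 = 75.56 in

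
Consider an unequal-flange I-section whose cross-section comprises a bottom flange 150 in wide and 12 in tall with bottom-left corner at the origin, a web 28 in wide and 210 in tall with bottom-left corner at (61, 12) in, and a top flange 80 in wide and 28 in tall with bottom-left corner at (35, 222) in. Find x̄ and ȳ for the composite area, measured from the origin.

bottom flange: A = 150 × 12 = 1800.00, centroid at (75.00, 6.00).
web: A = 28 × 210 = 5880.00, centroid at (75.00, 117.00).
top flange: A = 80 × 28 = 2240.00, centroid at (75.00, 236.00).
ΣA = 9920.00 in²
ΣAx̄ = (1800.00)(75.00) + (5880.00)(75.00) + (2240.00)(75.00) = 744000.00 in³
ΣAȳ = (1800.00)(6.00) + (5880.00)(117.00) + (2240.00)(236.00) = 1227400.00 in³
x̄ = 744000.00 / 9920.00 = 75.00 in
ȳ = 1227400.00 / 9920.00 = 123.73 in

x̄ = 75.00 in, ȳ = 123.73 in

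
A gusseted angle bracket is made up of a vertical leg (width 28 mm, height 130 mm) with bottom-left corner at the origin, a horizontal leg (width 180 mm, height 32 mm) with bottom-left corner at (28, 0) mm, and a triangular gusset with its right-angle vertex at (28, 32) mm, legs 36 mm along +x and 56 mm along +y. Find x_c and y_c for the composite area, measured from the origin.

Part | A | x̄ᵢ | ȳᵢ | A·x̄ᵢ | A·ȳᵢ
vertical leg | 3640.00 | 14.00 | 65.00 | 50960.00 | 236600.00
horizontal leg | 5760.00 | 118.00 | 16.00 | 679680.00 | 92160.00
gusset | 1008.00 | 40.00 | 50.67 | 40320.00 | 51072.00
Σ | 10408.00 |  |  | 770960.00 | 379832.00
x_c = 770960.00 / 10408.00 = 74.07 mm
y_c = 379832.00 / 10408.00 = 36.49 mm

x_c = 74.07 mm, y_c = 36.49 mm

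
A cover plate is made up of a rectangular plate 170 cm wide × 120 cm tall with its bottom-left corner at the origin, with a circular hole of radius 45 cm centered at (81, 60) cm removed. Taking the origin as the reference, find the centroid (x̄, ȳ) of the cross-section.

x̄ = 86.81 cm, ȳ = 60.00 cm

plate: A = 170 × 120 = 20400.00, centroid at (85.00, 60.00).
hole: A = −π·45² = -6361.73, centroid at (81.00, 60.00).
ΣA = 14038.27 cm², ΣAx̄ = 1218700.26 cm³, ΣAȳ = 842296.49 cm³.
x̄ = 1218700.26/14038.27 = 86.81 cm; ȳ = 842296.49/14038.27 = 60.00 cm.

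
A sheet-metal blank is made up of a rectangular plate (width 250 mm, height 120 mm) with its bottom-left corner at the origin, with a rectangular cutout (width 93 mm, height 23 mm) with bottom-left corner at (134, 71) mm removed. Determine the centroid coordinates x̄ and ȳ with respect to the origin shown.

Part | A | x̄ᵢ | ȳᵢ | A·x̄ᵢ | A·ȳᵢ
plate | 30000.00 | 125.00 | 60.00 | 3750000.00 | 1800000.00
hole | -2139.00 | 180.50 | 82.50 | -386089.50 | -176467.50
Σ | 27861.00 |  |  | 3363910.50 | 1623532.50
x̄ = 3363910.50 / 27861.00 = 120.74 mm
ȳ = 1623532.50 / 27861.00 = 58.27 mm

x̄ = 120.74 mm, ȳ = 58.27 mm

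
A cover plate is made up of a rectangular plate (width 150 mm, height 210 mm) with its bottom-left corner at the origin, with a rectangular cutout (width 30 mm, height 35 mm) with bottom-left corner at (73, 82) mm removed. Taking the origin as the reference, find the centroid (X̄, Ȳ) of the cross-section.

plate: A = 150 × 210 = 31500.00, centroid at (75.00, 105.00).
hole: A = −(30 × 35) = -1050.00, centroid at (88.00, 99.50).
ΣA = 30450.00 mm²
ΣAX̄ = (31500.00)(75.00) + (-1050.00)(88.00) = 2270100.00 mm³
ΣAȲ = (31500.00)(105.00) + (-1050.00)(99.50) = 3203025.00 mm³
X̄ = 2270100.00 / 30450.00 = 74.55 mm
Ȳ = 3203025.00 / 30450.00 = 105.19 mm

X̄ = 74.55 mm, Ȳ = 105.19 mm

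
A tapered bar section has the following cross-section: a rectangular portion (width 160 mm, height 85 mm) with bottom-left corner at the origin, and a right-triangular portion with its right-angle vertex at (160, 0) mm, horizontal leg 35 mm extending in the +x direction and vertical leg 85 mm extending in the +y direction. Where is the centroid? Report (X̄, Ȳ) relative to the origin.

rectangular portion: A = 160 × 85 = 13600.00, centroid at (80.00, 42.50).
triangular portion: A = ½·35·85 = 1487.50, centroid at (171.67, 28.33).
ΣA = 15087.50 mm², ΣAX̄ = 1343354.17 mm³, ΣAȲ = 620145.83 mm³.
X̄ = 1343354.17/15087.50 = 89.04 mm; Ȳ = 620145.83/15087.50 = 41.10 mm.

X̄ = 89.04 mm, Ȳ = 41.10 mm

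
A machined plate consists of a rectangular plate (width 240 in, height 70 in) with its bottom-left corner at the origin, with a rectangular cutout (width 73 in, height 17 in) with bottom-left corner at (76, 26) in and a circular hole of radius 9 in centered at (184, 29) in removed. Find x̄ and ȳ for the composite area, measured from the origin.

plate: A = 240 × 70 = 16800.00, centroid at (120.00, 35.00).
hole 1: A = −(73 × 17) = -1241.00, centroid at (112.50, 34.50).
hole 2: A = −π·9² = -254.47, centroid at (184.00, 29.00).
ΣA = 15304.53 in²
ΣAx̄ = (16800.00)(120.00) + (-1241.00)(112.50) + (-254.47)(184.00) = 1829565.20 in³
ΣAȳ = (16800.00)(35.00) + (-1241.00)(34.50) + (-254.47)(29.00) = 537805.90 in³
x̄ = 1829565.20 / 15304.53 = 119.54 in
ȳ = 537805.90 / 15304.53 = 35.14 in

x̄ = 119.54 in, ȳ = 35.14 in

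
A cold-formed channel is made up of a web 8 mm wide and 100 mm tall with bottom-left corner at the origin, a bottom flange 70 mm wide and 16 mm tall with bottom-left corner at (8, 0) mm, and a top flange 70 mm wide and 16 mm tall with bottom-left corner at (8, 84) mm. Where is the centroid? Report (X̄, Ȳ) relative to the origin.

Part | A | x̄ᵢ | ȳᵢ | A·x̄ᵢ | A·ȳᵢ
web | 800.00 | 4.00 | 50.00 | 3200.00 | 40000.00
bottom flange | 1120.00 | 43.00 | 8.00 | 48160.00 | 8960.00
top flange | 1120.00 | 43.00 | 92.00 | 48160.00 | 103040.00
Σ | 3040.00 |  |  | 99520.00 | 152000.00
X̄ = 99520.00 / 3040.00 = 32.74 mm
Ȳ = 152000.00 / 3040.00 = 50.00 mm

X̄ = 32.74 mm, Ȳ = 50.00 mm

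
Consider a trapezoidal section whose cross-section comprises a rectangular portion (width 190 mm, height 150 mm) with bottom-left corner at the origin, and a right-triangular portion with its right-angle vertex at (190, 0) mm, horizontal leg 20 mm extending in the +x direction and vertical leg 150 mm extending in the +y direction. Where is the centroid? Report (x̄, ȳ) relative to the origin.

x̄ = 100.08 mm, ȳ = 73.75 mm

Part | A | x̄ᵢ | ȳᵢ | A·x̄ᵢ | A·ȳᵢ
rectangular portion | 28500.00 | 95.00 | 75.00 | 2707500.00 | 2137500.00
triangular portion | 1500.00 | 196.67 | 50.00 | 295000.00 | 75000.00
Σ | 30000.00 |  |  | 3002500.00 | 2212500.00
x̄ = 3002500.00 / 30000.00 = 100.08 mm
ȳ = 2212500.00 / 30000.00 = 73.75 mm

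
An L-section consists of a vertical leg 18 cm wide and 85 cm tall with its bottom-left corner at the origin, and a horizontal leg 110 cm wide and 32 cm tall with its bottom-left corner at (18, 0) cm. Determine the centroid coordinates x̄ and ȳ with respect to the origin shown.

x̄ = 53.61 cm, ȳ = 24.03 cm

vertical leg: A = 18 × 85 = 1530.00, centroid at (9.00, 42.50).
horizontal leg: A = 110 × 32 = 3520.00, centroid at (73.00, 16.00).
ΣA = 5050.00 cm²
ΣAx̄ = (1530.00)(9.00) + (3520.00)(73.00) = 270730.00 cm³
ΣAȳ = (1530.00)(42.50) + (3520.00)(16.00) = 121345.00 cm³
x̄ = 270730.00 / 5050.00 = 53.61 cm
ȳ = 121345.00 / 5050.00 = 24.03 cm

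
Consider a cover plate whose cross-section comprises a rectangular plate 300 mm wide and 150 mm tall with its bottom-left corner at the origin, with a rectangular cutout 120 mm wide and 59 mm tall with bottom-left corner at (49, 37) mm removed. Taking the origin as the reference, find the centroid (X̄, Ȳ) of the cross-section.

plate: A = 300 × 150 = 45000.00, centroid at (150.00, 75.00).
hole: A = −(120 × 59) = -7080.00, centroid at (109.00, 66.50).
ΣA = 37920.00 mm²
ΣAX̄ = (45000.00)(150.00) + (-7080.00)(109.00) = 5978280.00 mm³
ΣAȲ = (45000.00)(75.00) + (-7080.00)(66.50) = 2904180.00 mm³
X̄ = 5978280.00 / 37920.00 = 157.66 mm
Ȳ = 2904180.00 / 37920.00 = 76.59 mm

X̄ = 157.66 mm, Ȳ = 76.59 mm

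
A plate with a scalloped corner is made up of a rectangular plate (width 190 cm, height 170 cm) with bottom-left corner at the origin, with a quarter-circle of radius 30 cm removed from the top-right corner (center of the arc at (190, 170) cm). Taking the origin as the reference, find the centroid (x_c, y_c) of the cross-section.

x_c = 93.16 cm, y_c = 83.38 cm

Part | A | x̄ᵢ | ȳᵢ | A·x̄ᵢ | A·ȳᵢ
plate | 32300.00 | 95.00 | 85.00 | 3068500.00 | 2745500.00
removed quarter-circle | -706.86 | 177.27 | 157.27 | -125303.09 | -111165.92
Σ | 31593.14 |  |  | 2943196.91 | 2634334.08
x_c = 2943196.91 / 31593.14 = 93.16 cm
y_c = 2634334.08 / 31593.14 = 83.38 cm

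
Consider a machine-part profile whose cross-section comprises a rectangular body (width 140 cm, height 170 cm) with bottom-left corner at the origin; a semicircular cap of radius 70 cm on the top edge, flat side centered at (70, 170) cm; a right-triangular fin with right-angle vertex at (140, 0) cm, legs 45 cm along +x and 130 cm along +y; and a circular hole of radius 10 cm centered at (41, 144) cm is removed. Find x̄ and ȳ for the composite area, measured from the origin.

Part | A | x̄ᵢ | ȳᵢ | A·x̄ᵢ | A·ȳᵢ
rectangular body | 23800.00 | 70.00 | 85.00 | 1666000.00 | 2023000.00
semicircular top | 7696.90 | 70.00 | 199.71 | 538783.14 | 1537140.01
triangular fin | 2925.00 | 155.00 | 43.33 | 453375.00 | 126750.00
hole | -314.16 | 41.00 | 144.00 | -12880.53 | -45238.93
Σ | 34107.74 |  |  | 2645277.61 | 3641651.07
x̄ = 2645277.61 / 34107.74 = 77.56 cm
ȳ = 3641651.07 / 34107.74 = 106.77 cm

x̄ = 77.56 cm, ȳ = 106.77 cm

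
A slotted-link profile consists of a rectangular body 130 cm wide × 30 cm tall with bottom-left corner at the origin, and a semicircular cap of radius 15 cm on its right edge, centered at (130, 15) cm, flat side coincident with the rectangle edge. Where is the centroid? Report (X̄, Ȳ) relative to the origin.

X̄ = 70.93 cm, Ȳ = 15.00 cm

rectangular body: A = 130 × 30 = 3900.00, centroid at (65.00, 15.00).
semicircular end: A = ½π·15² = 353.43, centroid at (136.37, 15.00).
ΣA = 4253.43 cm²
ΣAX̄ = (3900.00)(65.00) + (353.43)(136.37) = 301695.79 cm³
ΣAȲ = (3900.00)(15.00) + (353.43)(15.00) = 63801.44 cm³
X̄ = 301695.79 / 4253.43 = 70.93 cm
Ȳ = 63801.44 / 4253.43 = 15.00 cm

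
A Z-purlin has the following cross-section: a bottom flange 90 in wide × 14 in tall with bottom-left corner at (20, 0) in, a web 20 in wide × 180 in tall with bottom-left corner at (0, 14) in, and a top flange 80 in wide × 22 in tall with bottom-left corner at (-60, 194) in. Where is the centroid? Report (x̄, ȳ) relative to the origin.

x̄ = 12.49 in, ȳ = 112.39 in

Part | A | x̄ᵢ | ȳᵢ | A·x̄ᵢ | A·ȳᵢ
bottom flange | 1260.00 | 65.00 | 7.00 | 81900.00 | 8820.00
web | 3600.00 | 10.00 | 104.00 | 36000.00 | 374400.00
top flange | 1760.00 | -20.00 | 205.00 | -35200.00 | 360800.00
Σ | 6620.00 |  |  | 82700.00 | 744020.00
x̄ = 82700.00 / 6620.00 = 12.49 in
ȳ = 744020.00 / 6620.00 = 112.39 in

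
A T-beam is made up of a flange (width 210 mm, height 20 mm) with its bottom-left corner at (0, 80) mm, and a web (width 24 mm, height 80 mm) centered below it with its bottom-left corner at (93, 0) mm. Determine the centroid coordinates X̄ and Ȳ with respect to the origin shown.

X̄ = 105.00 mm, Ȳ = 74.31 mm

Part | A | x̄ᵢ | ȳᵢ | A·x̄ᵢ | A·ȳᵢ
web | 1920.00 | 105.00 | 40.00 | 201600.00 | 76800.00
flange | 4200.00 | 105.00 | 90.00 | 441000.00 | 378000.00
Σ | 6120.00 |  |  | 642600.00 | 454800.00
X̄ = 642600.00 / 6120.00 = 105.00 mm
Ȳ = 454800.00 / 6120.00 = 74.31 mm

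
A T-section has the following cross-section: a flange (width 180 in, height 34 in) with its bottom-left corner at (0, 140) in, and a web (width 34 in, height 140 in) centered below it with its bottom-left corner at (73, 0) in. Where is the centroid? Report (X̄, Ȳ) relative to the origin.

X̄ = 90.00 in, Ȳ = 118.94 in

web: A = 34 × 140 = 4760.00, centroid at (90.00, 70.00).
flange: A = 180 × 34 = 6120.00, centroid at (90.00, 157.00).
ΣA = 10880.00 in², ΣAX̄ = 979200.00 in³, ΣAȲ = 1294040.00 in³.
X̄ = 979200.00/10880.00 = 90.00 in; Ȳ = 1294040.00/10880.00 = 118.94 in.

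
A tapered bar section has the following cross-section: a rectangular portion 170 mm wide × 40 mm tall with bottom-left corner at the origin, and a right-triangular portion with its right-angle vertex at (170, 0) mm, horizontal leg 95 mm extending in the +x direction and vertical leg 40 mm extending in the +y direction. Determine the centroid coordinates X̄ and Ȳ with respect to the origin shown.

X̄ = 110.48 mm, Ȳ = 18.54 mm

Part | A | x̄ᵢ | ȳᵢ | A·x̄ᵢ | A·ȳᵢ
rectangular portion | 6800.00 | 85.00 | 20.00 | 578000.00 | 136000.00
triangular portion | 1900.00 | 201.67 | 13.33 | 383166.67 | 25333.33
Σ | 8700.00 |  |  | 961166.67 | 161333.33
X̄ = 961166.67 / 8700.00 = 110.48 mm
Ȳ = 161333.33 / 8700.00 = 18.54 mm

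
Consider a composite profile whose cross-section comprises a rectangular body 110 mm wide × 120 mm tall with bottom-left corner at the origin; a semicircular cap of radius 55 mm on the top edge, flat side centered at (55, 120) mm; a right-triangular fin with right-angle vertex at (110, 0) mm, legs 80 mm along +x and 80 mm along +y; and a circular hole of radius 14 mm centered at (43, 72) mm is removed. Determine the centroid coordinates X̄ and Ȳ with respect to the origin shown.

Part | A | x̄ᵢ | ȳᵢ | A·x̄ᵢ | A·ȳᵢ
rectangular body | 13200.00 | 55.00 | 60.00 | 726000.00 | 792000.00
semicircular top | 4751.66 | 55.00 | 143.34 | 261341.24 | 681115.73
triangular fin | 3200.00 | 136.67 | 26.67 | 437333.33 | 85333.33
hole | -615.75 | 43.00 | 72.00 | -26477.34 | -44334.16
Σ | 20535.91 |  |  | 1398197.23 | 1514114.91
X̄ = 1398197.23 / 20535.91 = 68.09 mm
Ȳ = 1514114.91 / 20535.91 = 73.73 mm

X̄ = 68.09 mm, Ȳ = 73.73 mm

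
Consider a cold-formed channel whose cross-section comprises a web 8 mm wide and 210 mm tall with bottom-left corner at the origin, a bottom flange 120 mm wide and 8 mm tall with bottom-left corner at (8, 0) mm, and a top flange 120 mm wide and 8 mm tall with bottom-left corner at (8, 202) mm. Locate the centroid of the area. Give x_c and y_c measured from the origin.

x_c = 38.13 mm, y_c = 105.00 mm

web: A = 8 × 210 = 1680.00, centroid at (4.00, 105.00).
bottom flange: A = 120 × 8 = 960.00, centroid at (68.00, 4.00).
top flange: A = 120 × 8 = 960.00, centroid at (68.00, 206.00).
ΣA = 3600.00 mm²
ΣAx_c = (1680.00)(4.00) + (960.00)(68.00) + (960.00)(68.00) = 137280.00 mm³
ΣAy_c = (1680.00)(105.00) + (960.00)(4.00) + (960.00)(206.00) = 378000.00 mm³
x_c = 137280.00 / 3600.00 = 38.13 mm
y_c = 378000.00 / 3600.00 = 105.00 mm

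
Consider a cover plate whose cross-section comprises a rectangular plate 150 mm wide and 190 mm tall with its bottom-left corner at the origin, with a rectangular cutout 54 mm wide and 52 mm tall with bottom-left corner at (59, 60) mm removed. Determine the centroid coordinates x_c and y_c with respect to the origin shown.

plate: A = 150 × 190 = 28500.00, centroid at (75.00, 95.00).
hole: A = −(54 × 52) = -2808.00, centroid at (86.00, 86.00).
ΣA = 25692.00 mm²
ΣAx_c = (28500.00)(75.00) + (-2808.00)(86.00) = 1896012.00 mm³
ΣAy_c = (28500.00)(95.00) + (-2808.00)(86.00) = 2466012.00 mm³
x_c = 1896012.00 / 25692.00 = 73.80 mm
y_c = 2466012.00 / 25692.00 = 95.98 mm

x_c = 73.80 mm, y_c = 95.98 mm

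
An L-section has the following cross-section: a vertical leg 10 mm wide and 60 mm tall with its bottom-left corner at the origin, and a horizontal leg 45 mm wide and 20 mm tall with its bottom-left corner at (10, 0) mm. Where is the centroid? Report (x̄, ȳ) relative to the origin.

vertical leg: A = 10 × 60 = 600.00, centroid at (5.00, 30.00).
horizontal leg: A = 45 × 20 = 900.00, centroid at (32.50, 10.00).
ΣA = 1500.00 mm², ΣAx̄ = 32250.00 mm³, ΣAȳ = 27000.00 mm³.
x̄ = 32250.00/1500.00 = 21.50 mm; ȳ = 27000.00/1500.00 = 18.00 mm.

x̄ = 21.50 mm, ȳ = 18.00 mm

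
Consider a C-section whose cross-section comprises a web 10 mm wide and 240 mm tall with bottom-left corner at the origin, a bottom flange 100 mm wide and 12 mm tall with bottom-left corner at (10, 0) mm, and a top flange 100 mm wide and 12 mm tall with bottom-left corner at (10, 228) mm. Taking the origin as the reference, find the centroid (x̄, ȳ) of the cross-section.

web: A = 10 × 240 = 2400.00, centroid at (5.00, 120.00).
bottom flange: A = 100 × 12 = 1200.00, centroid at (60.00, 6.00).
top flange: A = 100 × 12 = 1200.00, centroid at (60.00, 234.00).
ΣA = 4800.00 mm², ΣAx̄ = 156000.00 mm³, ΣAȳ = 576000.00 mm³.
x̄ = 156000.00/4800.00 = 32.50 mm; ȳ = 576000.00/4800.00 = 120.00 mm.

x̄ = 32.50 mm, ȳ = 120.00 mm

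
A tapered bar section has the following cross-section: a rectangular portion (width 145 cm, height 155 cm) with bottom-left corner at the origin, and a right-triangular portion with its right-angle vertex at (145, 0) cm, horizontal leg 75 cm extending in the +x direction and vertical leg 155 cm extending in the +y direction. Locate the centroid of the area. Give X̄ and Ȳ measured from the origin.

X̄ = 92.53 cm, Ȳ = 72.19 cm

Part | A | x̄ᵢ | ȳᵢ | A·x̄ᵢ | A·ȳᵢ
rectangular portion | 22475.00 | 72.50 | 77.50 | 1629437.50 | 1741812.50
triangular portion | 5812.50 | 170.00 | 51.67 | 988125.00 | 300312.50
Σ | 28287.50 |  |  | 2617562.50 | 2042125.00
X̄ = 2617562.50 / 28287.50 = 92.53 cm
Ȳ = 2042125.00 / 28287.50 = 72.19 cm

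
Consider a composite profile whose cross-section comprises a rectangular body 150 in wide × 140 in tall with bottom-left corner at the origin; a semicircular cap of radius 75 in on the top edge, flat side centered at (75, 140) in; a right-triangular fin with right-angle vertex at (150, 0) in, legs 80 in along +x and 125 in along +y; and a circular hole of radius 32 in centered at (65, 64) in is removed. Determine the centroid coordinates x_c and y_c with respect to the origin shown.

x_c = 92.09 in, y_c = 94.59 in

Part | A | x̄ᵢ | ȳᵢ | A·x̄ᵢ | A·ȳᵢ
rectangular body | 21000.00 | 75.00 | 70.00 | 1575000.00 | 1470000.00
semicircular top | 8835.73 | 75.00 | 171.83 | 662679.70 | 1518252.11
triangular fin | 5000.00 | 176.67 | 41.67 | 883333.33 | 208333.33
hole | -3216.99 | 65.00 | 64.00 | -209104.41 | -205887.42
Σ | 31618.74 |  |  | 2911908.63 | 2990698.02
x_c = 2911908.63 / 31618.74 = 92.09 in
y_c = 2990698.02 / 31618.74 = 94.59 in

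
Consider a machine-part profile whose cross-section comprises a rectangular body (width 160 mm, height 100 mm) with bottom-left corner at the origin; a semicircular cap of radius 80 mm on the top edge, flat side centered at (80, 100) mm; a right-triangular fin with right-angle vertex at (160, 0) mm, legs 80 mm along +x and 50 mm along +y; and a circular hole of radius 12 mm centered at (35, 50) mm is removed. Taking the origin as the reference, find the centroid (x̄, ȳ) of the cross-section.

x̄ = 88.47 mm, ȳ = 78.16 mm

Part | A | x̄ᵢ | ȳᵢ | A·x̄ᵢ | A·ȳᵢ
rectangular body | 16000.00 | 80.00 | 50.00 | 1280000.00 | 800000.00
semicircular top | 10053.10 | 80.00 | 133.95 | 804247.72 | 1346642.98
triangular fin | 2000.00 | 186.67 | 16.67 | 373333.33 | 33333.33
hole | -452.39 | 35.00 | 50.00 | -15833.63 | -22619.47
Σ | 27600.71 |  |  | 2441747.43 | 2157356.85
x̄ = 2441747.43 / 27600.71 = 88.47 mm
ȳ = 2157356.85 / 27600.71 = 78.16 mm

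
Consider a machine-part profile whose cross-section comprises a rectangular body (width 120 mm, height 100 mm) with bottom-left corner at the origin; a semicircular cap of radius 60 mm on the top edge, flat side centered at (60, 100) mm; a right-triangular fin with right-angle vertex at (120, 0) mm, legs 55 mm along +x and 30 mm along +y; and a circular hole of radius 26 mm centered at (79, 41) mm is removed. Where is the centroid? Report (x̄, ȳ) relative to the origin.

x̄ = 61.48 mm, ȳ = 75.24 mm

rectangular body: A = 120 × 100 = 12000.00, centroid at (60.00, 50.00).
semicircular top: A = ½π·60² = 5654.87, centroid at (60.00, 125.46).
triangular fin: A = ½·55·30 = 825.00, centroid at (138.33, 10.00).
hole: A = −π·26² = -2123.72, centroid at (79.00, 41.00).
ΣA = 16356.15 mm²
ΣAx̄ = (12000.00)(60.00) + (5654.87)(60.00) + (825.00)(138.33) + (-2123.72)(79.00) = 1005643.39 mm³
ΣAȳ = (12000.00)(50.00) + (5654.87)(125.46) + (825.00)(10.00) + (-2123.72)(41.00) = 1230664.30 mm³
x̄ = 1005643.39 / 16356.15 = 61.48 mm
ȳ = 1230664.30 / 16356.15 = 75.24 mm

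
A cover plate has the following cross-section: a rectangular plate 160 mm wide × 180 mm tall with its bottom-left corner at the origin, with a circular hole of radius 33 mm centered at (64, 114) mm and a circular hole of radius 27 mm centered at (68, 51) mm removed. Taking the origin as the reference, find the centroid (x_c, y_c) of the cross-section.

x_c = 83.56 mm, y_c = 90.31 mm

Part | A | x̄ᵢ | ȳᵢ | A·x̄ᵢ | A·ȳᵢ
plate | 28800.00 | 80.00 | 90.00 | 2304000.00 | 2592000.00
hole 1 | -3421.19 | 64.00 | 114.00 | -218956.44 | -390016.16
hole 2 | -2290.22 | 68.00 | 51.00 | -155735.03 | -116801.27
Σ | 23088.58 |  |  | 1929308.53 | 2085182.57
x_c = 1929308.53 / 23088.58 = 83.56 mm
y_c = 2085182.57 / 23088.58 = 90.31 mm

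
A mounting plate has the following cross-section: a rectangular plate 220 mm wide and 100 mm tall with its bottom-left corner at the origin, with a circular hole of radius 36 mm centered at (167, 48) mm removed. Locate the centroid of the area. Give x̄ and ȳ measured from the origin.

x̄ = 97.06 mm, ȳ = 50.45 mm

plate: A = 220 × 100 = 22000.00, centroid at (110.00, 50.00).
hole: A = −π·36² = -4071.50, centroid at (167.00, 48.00).
ΣA = 17928.50 mm²
ΣAx̄ = (22000.00)(110.00) + (-4071.50)(167.00) = 1740058.82 mm³
ΣAȳ = (22000.00)(50.00) + (-4071.50)(48.00) = 904567.80 mm³
x̄ = 1740058.82 / 17928.50 = 97.06 mm
ȳ = 904567.80 / 17928.50 = 50.45 mm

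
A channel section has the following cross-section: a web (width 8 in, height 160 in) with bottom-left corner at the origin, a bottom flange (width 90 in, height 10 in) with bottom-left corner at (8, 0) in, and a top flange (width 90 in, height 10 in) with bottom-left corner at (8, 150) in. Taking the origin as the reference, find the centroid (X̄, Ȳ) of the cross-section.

X̄ = 32.64 in, Ȳ = 80.00 in

web: A = 8 × 160 = 1280.00, centroid at (4.00, 80.00).
bottom flange: A = 90 × 10 = 900.00, centroid at (53.00, 5.00).
top flange: A = 90 × 10 = 900.00, centroid at (53.00, 155.00).
ΣA = 3080.00 in², ΣAX̄ = 100520.00 in³, ΣAȲ = 246400.00 in³.
X̄ = 100520.00/3080.00 = 32.64 in; Ȳ = 246400.00/3080.00 = 80.00 in.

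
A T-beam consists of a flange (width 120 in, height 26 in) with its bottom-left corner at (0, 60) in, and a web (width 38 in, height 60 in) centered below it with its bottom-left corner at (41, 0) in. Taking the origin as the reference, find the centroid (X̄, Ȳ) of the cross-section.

web: A = 38 × 60 = 2280.00, centroid at (60.00, 30.00).
flange: A = 120 × 26 = 3120.00, centroid at (60.00, 73.00).
ΣA = 5400.00 in²
ΣAX̄ = (2280.00)(60.00) + (3120.00)(60.00) = 324000.00 in³
ΣAȲ = (2280.00)(30.00) + (3120.00)(73.00) = 296160.00 in³
X̄ = 324000.00 / 5400.00 = 60.00 in
Ȳ = 296160.00 / 5400.00 = 54.84 in

X̄ = 60.00 in, Ȳ = 54.84 in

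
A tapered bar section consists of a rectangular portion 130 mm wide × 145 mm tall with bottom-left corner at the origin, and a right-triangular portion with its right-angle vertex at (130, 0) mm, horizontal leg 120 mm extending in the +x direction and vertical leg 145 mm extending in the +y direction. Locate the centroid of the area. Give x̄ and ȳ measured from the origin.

rectangular portion: A = 130 × 145 = 18850.00, centroid at (65.00, 72.50).
triangular portion: A = ½·120·145 = 8700.00, centroid at (170.00, 48.33).
ΣA = 27550.00 mm², ΣAx̄ = 2704250.00 mm³, ΣAȳ = 1787125.00 mm³.
x̄ = 2704250.00/27550.00 = 98.16 mm; ȳ = 1787125.00/27550.00 = 64.87 mm.

x̄ = 98.16 mm, ȳ = 64.87 mm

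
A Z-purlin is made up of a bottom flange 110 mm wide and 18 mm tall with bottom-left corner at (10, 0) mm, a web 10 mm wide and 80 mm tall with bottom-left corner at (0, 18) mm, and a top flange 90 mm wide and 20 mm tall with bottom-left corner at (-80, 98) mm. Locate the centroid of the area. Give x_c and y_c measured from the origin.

x_c = 15.22 mm, y_c = 56.47 mm

Part | A | x̄ᵢ | ȳᵢ | A·x̄ᵢ | A·ȳᵢ
bottom flange | 1980.00 | 65.00 | 9.00 | 128700.00 | 17820.00
web | 800.00 | 5.00 | 58.00 | 4000.00 | 46400.00
top flange | 1800.00 | -35.00 | 108.00 | -63000.00 | 194400.00
Σ | 4580.00 |  |  | 69700.00 | 258620.00
x_c = 69700.00 / 4580.00 = 15.22 mm
y_c = 258620.00 / 4580.00 = 56.47 mm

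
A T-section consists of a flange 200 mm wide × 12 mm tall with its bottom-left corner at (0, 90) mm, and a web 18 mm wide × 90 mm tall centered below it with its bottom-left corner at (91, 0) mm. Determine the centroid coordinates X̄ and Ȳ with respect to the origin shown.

web: A = 18 × 90 = 1620.00, centroid at (100.00, 45.00).
flange: A = 200 × 12 = 2400.00, centroid at (100.00, 96.00).
ΣA = 4020.00 mm², ΣAX̄ = 402000.00 mm³, ΣAȲ = 303300.00 mm³.
X̄ = 402000.00/4020.00 = 100.00 mm; Ȳ = 303300.00/4020.00 = 75.45 mm.

X̄ = 100.00 mm, Ȳ = 75.45 mm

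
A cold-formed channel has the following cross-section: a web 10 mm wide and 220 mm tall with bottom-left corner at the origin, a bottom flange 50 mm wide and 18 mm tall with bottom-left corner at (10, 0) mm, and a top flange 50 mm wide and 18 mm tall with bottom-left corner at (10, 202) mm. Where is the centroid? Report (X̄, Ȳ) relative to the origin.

Part | A | x̄ᵢ | ȳᵢ | A·x̄ᵢ | A·ȳᵢ
web | 2200.00 | 5.00 | 110.00 | 11000.00 | 242000.00
bottom flange | 900.00 | 35.00 | 9.00 | 31500.00 | 8100.00
top flange | 900.00 | 35.00 | 211.00 | 31500.00 | 189900.00
Σ | 4000.00 |  |  | 74000.00 | 440000.00
X̄ = 74000.00 / 4000.00 = 18.50 mm
Ȳ = 440000.00 / 4000.00 = 110.00 mm

X̄ = 18.50 mm, Ȳ = 110.00 mm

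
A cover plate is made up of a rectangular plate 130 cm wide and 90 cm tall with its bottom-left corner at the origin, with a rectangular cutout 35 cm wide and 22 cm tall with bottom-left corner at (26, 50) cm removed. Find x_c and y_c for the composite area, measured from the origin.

x_c = 66.51 cm, y_c = 43.87 cm

Part | A | x̄ᵢ | ȳᵢ | A·x̄ᵢ | A·ȳᵢ
plate | 11700.00 | 65.00 | 45.00 | 760500.00 | 526500.00
hole | -770.00 | 43.50 | 61.00 | -33495.00 | -46970.00
Σ | 10930.00 |  |  | 727005.00 | 479530.00
x_c = 727005.00 / 10930.00 = 66.51 cm
y_c = 479530.00 / 10930.00 = 43.87 cm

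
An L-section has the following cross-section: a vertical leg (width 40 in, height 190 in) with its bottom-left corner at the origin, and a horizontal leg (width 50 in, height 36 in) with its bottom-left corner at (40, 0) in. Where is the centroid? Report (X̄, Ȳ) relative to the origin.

vertical leg: A = 40 × 190 = 7600.00, centroid at (20.00, 95.00).
horizontal leg: A = 50 × 36 = 1800.00, centroid at (65.00, 18.00).
ΣA = 9400.00 in²
ΣAX̄ = (7600.00)(20.00) + (1800.00)(65.00) = 269000.00 in³
ΣAȲ = (7600.00)(95.00) + (1800.00)(18.00) = 754400.00 in³
X̄ = 269000.00 / 9400.00 = 28.62 in
Ȳ = 754400.00 / 9400.00 = 80.26 in

X̄ = 28.62 in, Ȳ = 80.26 in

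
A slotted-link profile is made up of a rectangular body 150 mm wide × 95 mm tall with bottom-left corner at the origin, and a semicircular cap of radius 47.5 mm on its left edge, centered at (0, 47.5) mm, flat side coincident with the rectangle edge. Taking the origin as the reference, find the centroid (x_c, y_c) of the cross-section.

x_c = 56.05 mm, y_c = 47.50 mm

rectangular body: A = 150 × 95 = 14250.00, centroid at (75.00, 47.50).
semicircular end: A = ½π·47.5² = 3544.11, centroid at (-20.16, 47.50).
ΣA = 17794.11 mm²
ΣAx_c = (14250.00)(75.00) + (3544.11)(-20.16) = 997302.08 mm³
ΣAy_c = (14250.00)(47.50) + (3544.11)(47.50) = 845220.19 mm³
x_c = 997302.08 / 17794.11 = 56.05 mm
y_c = 845220.19 / 17794.11 = 47.50 mm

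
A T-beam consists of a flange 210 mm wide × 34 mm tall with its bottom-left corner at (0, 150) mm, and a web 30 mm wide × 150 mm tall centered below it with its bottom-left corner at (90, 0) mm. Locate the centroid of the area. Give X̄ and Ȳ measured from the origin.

X̄ = 105.00 mm, Ȳ = 131.43 mm

Part | A | x̄ᵢ | ȳᵢ | A·x̄ᵢ | A·ȳᵢ
web | 4500.00 | 105.00 | 75.00 | 472500.00 | 337500.00
flange | 7140.00 | 105.00 | 167.00 | 749700.00 | 1192380.00
Σ | 11640.00 |  |  | 1222200.00 | 1529880.00
X̄ = 1222200.00 / 11640.00 = 105.00 mm
Ȳ = 1529880.00 / 11640.00 = 131.43 mm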